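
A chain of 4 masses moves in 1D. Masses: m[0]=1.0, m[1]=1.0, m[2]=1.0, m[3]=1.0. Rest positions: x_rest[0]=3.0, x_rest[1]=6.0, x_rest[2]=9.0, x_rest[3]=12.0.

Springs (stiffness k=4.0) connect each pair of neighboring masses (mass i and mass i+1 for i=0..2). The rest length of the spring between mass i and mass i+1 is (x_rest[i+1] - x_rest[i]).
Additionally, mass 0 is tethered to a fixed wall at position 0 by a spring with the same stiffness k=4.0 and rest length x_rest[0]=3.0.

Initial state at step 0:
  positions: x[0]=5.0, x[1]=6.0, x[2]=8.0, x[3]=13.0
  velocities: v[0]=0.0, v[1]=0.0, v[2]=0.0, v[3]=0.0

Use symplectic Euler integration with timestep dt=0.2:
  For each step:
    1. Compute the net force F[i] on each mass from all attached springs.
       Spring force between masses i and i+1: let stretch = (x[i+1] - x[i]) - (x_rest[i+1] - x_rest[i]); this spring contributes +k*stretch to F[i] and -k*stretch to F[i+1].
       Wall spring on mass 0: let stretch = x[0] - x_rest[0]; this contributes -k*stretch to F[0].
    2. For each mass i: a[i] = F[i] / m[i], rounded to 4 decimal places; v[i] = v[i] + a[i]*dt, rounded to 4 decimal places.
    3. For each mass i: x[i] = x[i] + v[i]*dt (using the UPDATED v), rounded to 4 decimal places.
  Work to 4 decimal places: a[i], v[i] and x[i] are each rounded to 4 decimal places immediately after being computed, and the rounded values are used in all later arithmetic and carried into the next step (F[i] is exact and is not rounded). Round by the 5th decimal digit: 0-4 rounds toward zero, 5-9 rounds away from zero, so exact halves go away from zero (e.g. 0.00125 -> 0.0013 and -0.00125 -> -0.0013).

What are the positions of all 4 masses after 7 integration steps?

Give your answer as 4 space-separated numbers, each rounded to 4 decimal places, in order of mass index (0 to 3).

Answer: 2.6793 5.7688 9.2419 12.4612

Derivation:
Step 0: x=[5.0000 6.0000 8.0000 13.0000] v=[0.0000 0.0000 0.0000 0.0000]
Step 1: x=[4.3600 6.1600 8.4800 12.6800] v=[-3.2000 0.8000 2.4000 -1.6000]
Step 2: x=[3.3104 6.4032 9.2608 12.1680] v=[-5.2480 1.2160 3.9040 -2.5600]
Step 3: x=[2.2260 6.6088 10.0495 11.6708] v=[-5.4221 1.0278 3.9437 -2.4858]
Step 4: x=[1.4867 6.6636 10.5471 11.3942] v=[-3.6967 0.2741 2.4882 -1.3828]
Step 5: x=[1.3378 6.5115 10.5589 11.4621] v=[-0.7445 -0.7606 0.0591 0.3395]
Step 6: x=[1.8026 6.1792 10.0676 11.8655] v=[2.3242 -1.6616 -2.4563 2.0169]
Step 7: x=[2.6793 5.7688 9.2419 12.4612] v=[4.3834 -2.0522 -4.1287 2.9786]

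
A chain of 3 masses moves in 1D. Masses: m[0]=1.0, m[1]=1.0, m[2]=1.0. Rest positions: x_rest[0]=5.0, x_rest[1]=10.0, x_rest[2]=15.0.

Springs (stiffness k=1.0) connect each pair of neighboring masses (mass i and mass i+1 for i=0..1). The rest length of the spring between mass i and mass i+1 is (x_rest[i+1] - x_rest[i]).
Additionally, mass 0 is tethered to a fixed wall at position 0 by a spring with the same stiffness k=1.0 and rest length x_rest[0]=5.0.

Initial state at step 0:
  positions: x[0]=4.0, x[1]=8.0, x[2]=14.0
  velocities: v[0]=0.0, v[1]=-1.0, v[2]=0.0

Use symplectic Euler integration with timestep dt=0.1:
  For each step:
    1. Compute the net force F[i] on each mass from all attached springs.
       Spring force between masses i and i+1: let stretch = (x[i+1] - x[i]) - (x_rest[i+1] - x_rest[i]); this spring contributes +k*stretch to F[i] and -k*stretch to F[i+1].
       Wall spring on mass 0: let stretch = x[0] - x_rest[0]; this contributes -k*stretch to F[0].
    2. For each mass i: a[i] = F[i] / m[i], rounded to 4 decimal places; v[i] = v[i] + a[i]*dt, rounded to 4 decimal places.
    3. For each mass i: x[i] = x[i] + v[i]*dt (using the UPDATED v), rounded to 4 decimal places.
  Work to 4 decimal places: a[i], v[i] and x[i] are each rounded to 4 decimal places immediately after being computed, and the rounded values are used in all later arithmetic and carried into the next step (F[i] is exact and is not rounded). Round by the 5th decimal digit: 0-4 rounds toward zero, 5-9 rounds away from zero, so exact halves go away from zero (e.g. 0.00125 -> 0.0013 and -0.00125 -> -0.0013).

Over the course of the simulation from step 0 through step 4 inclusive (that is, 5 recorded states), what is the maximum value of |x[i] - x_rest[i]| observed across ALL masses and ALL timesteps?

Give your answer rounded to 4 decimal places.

Answer: 2.1877

Derivation:
Step 0: x=[4.0000 8.0000 14.0000] v=[0.0000 -1.0000 0.0000]
Step 1: x=[4.0000 7.9200 13.9900] v=[0.0000 -0.8000 -0.1000]
Step 2: x=[3.9992 7.8615 13.9693] v=[-0.0080 -0.5850 -0.2070]
Step 3: x=[3.9970 7.8255 13.9375] v=[-0.0217 -0.3605 -0.3178]
Step 4: x=[3.9931 7.8123 13.8946] v=[-0.0386 -0.1322 -0.4290]
Max displacement = 2.1877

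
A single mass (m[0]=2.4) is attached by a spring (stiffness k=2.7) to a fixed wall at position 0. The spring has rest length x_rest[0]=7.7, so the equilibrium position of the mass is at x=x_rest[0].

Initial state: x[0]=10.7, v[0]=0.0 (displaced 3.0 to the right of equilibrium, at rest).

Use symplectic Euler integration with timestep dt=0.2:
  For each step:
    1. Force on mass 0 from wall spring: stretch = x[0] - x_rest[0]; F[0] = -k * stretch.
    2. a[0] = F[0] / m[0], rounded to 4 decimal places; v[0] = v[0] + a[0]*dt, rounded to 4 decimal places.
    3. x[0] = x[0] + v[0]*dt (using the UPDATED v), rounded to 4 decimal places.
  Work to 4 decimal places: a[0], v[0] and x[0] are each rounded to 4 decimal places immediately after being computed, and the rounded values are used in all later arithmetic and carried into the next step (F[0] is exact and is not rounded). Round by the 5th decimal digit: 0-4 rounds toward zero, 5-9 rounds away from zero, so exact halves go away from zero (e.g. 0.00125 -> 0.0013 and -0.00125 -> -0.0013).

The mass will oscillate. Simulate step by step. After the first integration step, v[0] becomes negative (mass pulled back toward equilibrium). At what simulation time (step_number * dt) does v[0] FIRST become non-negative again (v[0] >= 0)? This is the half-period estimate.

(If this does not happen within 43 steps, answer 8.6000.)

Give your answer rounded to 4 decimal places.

Answer: 3.0000

Derivation:
Step 0: x=[10.7000] v=[0.0000]
Step 1: x=[10.5650] v=[-0.6750]
Step 2: x=[10.3011] v=[-1.3196]
Step 3: x=[9.9201] v=[-1.9048]
Step 4: x=[9.4392] v=[-2.4043]
Step 5: x=[8.8801] v=[-2.7956]
Step 6: x=[8.2679] v=[-3.0611]
Step 7: x=[7.6301] v=[-3.1889]
Step 8: x=[6.9955] v=[-3.1732]
Step 9: x=[6.3926] v=[-3.0147]
Step 10: x=[5.8485] v=[-2.7205]
Step 11: x=[5.3877] v=[-2.3039]
Step 12: x=[5.0310] v=[-1.7836]
Step 13: x=[4.7944] v=[-1.1831]
Step 14: x=[4.6885] v=[-0.5293]
Step 15: x=[4.7182] v=[0.1483]
First v>=0 after going negative at step 15, time=3.0000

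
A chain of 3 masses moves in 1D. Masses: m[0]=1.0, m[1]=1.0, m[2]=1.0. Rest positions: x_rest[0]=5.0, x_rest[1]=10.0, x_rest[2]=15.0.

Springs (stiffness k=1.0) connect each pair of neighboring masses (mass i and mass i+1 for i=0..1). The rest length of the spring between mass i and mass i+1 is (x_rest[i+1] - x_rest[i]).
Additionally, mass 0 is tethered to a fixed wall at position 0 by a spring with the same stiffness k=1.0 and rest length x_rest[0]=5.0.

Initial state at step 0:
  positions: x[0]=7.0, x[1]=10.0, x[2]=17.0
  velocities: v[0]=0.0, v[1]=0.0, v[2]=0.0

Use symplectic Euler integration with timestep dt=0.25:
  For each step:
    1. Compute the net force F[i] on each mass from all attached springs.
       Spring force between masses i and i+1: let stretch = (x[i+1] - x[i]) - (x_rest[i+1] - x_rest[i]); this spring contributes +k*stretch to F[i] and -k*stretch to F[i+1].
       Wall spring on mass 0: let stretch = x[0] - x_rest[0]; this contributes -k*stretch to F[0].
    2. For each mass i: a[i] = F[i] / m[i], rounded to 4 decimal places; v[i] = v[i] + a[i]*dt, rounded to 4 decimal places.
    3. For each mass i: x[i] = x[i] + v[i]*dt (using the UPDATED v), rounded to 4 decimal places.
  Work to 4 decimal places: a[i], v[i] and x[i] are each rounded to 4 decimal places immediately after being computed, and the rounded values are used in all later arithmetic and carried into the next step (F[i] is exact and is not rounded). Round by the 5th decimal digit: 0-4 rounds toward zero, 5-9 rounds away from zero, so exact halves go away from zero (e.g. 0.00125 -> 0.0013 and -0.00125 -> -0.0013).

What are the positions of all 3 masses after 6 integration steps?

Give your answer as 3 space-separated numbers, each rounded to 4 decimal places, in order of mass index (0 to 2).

Step 0: x=[7.0000 10.0000 17.0000] v=[0.0000 0.0000 0.0000]
Step 1: x=[6.7500 10.2500 16.8750] v=[-1.0000 1.0000 -0.5000]
Step 2: x=[6.2969 10.6953 16.6484] v=[-1.8125 1.7813 -0.9063]
Step 3: x=[5.7251 11.2378 16.3623] v=[-2.2871 2.1700 -1.1446]
Step 4: x=[5.1401 11.7561 16.0684] v=[-2.3402 2.0730 -1.1757]
Step 5: x=[4.6473 12.1304 15.8175] v=[-1.9712 1.4971 -1.0038]
Step 6: x=[4.3317 12.2674 15.6486] v=[-1.2623 0.5481 -0.6756]

Answer: 4.3317 12.2674 15.6486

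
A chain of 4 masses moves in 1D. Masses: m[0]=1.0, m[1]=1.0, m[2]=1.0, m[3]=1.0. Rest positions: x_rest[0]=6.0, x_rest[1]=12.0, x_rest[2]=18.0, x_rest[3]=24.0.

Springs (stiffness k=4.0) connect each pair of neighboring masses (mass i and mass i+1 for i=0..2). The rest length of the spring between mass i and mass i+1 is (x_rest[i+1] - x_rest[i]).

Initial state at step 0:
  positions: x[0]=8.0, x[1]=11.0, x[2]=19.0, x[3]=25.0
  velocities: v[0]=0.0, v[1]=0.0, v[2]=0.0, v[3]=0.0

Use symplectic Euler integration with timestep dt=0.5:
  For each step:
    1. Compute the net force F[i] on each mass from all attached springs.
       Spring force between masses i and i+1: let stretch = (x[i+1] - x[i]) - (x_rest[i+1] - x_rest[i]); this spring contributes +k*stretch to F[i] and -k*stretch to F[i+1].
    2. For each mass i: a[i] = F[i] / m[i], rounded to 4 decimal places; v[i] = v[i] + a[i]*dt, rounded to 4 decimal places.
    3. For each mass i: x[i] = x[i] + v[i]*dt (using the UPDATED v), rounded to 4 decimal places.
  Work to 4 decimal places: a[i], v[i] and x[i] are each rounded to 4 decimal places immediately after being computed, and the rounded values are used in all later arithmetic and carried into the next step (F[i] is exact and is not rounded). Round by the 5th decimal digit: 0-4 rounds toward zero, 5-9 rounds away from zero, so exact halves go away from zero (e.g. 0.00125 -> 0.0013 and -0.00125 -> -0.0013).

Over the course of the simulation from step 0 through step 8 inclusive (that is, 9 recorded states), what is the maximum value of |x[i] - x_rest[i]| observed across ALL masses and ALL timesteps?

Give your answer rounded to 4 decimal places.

Answer: 4.0000

Derivation:
Step 0: x=[8.0000 11.0000 19.0000 25.0000] v=[0.0000 0.0000 0.0000 0.0000]
Step 1: x=[5.0000 16.0000 17.0000 25.0000] v=[-6.0000 10.0000 -4.0000 0.0000]
Step 2: x=[7.0000 11.0000 22.0000 23.0000] v=[4.0000 -10.0000 10.0000 -4.0000]
Step 3: x=[7.0000 13.0000 17.0000 26.0000] v=[0.0000 4.0000 -10.0000 6.0000]
Step 4: x=[7.0000 13.0000 17.0000 26.0000] v=[0.0000 0.0000 0.0000 0.0000]
Step 5: x=[7.0000 11.0000 22.0000 23.0000] v=[0.0000 -4.0000 10.0000 -6.0000]
Step 6: x=[5.0000 16.0000 17.0000 25.0000] v=[-4.0000 10.0000 -10.0000 4.0000]
Step 7: x=[8.0000 11.0000 19.0000 25.0000] v=[6.0000 -10.0000 4.0000 0.0000]
Step 8: x=[8.0000 11.0000 19.0000 25.0000] v=[0.0000 0.0000 0.0000 0.0000]
Max displacement = 4.0000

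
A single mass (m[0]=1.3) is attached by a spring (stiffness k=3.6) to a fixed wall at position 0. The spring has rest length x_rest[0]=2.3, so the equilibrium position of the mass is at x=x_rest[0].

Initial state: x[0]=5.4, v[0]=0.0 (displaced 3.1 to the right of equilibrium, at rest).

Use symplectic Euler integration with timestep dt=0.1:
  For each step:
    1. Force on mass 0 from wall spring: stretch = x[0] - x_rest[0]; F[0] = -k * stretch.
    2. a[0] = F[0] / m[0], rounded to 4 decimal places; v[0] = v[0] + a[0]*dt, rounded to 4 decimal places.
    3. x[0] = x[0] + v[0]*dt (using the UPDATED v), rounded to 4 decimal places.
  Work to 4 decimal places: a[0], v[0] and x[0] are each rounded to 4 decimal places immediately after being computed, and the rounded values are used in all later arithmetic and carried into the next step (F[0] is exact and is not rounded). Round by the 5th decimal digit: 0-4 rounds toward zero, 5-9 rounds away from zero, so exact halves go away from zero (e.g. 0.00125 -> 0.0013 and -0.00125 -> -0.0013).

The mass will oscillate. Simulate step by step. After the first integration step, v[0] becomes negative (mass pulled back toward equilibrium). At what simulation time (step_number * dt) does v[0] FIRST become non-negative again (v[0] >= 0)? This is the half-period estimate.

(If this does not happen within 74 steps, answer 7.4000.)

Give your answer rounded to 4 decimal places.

Answer: 1.9000

Derivation:
Step 0: x=[5.4000] v=[0.0000]
Step 1: x=[5.3142] v=[-0.8585]
Step 2: x=[5.1449] v=[-1.6932]
Step 3: x=[4.8968] v=[-2.4810]
Step 4: x=[4.5768] v=[-3.2001]
Step 5: x=[4.1937] v=[-3.8306]
Step 6: x=[3.7582] v=[-4.3550]
Step 7: x=[3.2823] v=[-4.7588]
Step 8: x=[2.7792] v=[-5.0308]
Step 9: x=[2.2629] v=[-5.1635]
Step 10: x=[1.7476] v=[-5.1532]
Step 11: x=[1.2476] v=[-5.0002]
Step 12: x=[0.7767] v=[-4.7088]
Step 13: x=[0.3480] v=[-4.2870]
Step 14: x=[-0.0267] v=[-3.7465]
Step 15: x=[-0.3369] v=[-3.1022]
Step 16: x=[-0.5741] v=[-2.3720]
Step 17: x=[-0.7317] v=[-1.5761]
Step 18: x=[-0.8054] v=[-0.7366]
Step 19: x=[-0.7931] v=[0.1234]
First v>=0 after going negative at step 19, time=1.9000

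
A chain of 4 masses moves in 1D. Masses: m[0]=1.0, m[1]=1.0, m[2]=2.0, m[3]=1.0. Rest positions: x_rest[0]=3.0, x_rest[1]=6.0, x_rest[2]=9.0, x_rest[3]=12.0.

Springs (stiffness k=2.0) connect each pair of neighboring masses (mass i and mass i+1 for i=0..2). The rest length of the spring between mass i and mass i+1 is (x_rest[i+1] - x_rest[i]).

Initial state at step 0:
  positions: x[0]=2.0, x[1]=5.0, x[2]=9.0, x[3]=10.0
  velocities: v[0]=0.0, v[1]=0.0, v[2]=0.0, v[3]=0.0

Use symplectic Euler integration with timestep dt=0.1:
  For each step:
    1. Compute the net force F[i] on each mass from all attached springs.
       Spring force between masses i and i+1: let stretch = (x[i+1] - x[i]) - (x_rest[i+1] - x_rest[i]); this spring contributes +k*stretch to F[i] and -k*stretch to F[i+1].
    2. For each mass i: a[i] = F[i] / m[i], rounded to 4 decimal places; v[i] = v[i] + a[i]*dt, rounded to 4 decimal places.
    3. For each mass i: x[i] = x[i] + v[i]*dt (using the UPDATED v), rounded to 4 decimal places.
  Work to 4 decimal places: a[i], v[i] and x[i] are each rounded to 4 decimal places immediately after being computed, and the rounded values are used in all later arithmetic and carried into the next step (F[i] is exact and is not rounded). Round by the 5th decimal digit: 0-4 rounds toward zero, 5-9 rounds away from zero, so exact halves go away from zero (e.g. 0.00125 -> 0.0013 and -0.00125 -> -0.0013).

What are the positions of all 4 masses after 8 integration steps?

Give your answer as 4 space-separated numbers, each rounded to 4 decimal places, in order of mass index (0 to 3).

Answer: 2.0687 5.4642 8.1492 11.1690

Derivation:
Step 0: x=[2.0000 5.0000 9.0000 10.0000] v=[0.0000 0.0000 0.0000 0.0000]
Step 1: x=[2.0000 5.0200 8.9700 10.0400] v=[0.0000 0.2000 -0.3000 0.4000]
Step 2: x=[2.0004 5.0586 8.9112 10.1186] v=[0.0040 0.3860 -0.5880 0.7860]
Step 3: x=[2.0020 5.1131 8.8260 10.2331] v=[0.0156 0.5449 -0.8525 1.1445]
Step 4: x=[2.0058 5.1796 8.7177 10.3794] v=[0.0378 0.6653 -1.0831 1.4631]
Step 5: x=[2.0131 5.2534 8.5906 10.5525] v=[0.0726 0.7382 -1.2707 1.7308]
Step 6: x=[2.0252 5.3292 8.4498 10.7463] v=[0.1207 0.7576 -1.4082 1.9384]
Step 7: x=[2.0434 5.4013 8.3007 10.9542] v=[0.1815 0.7209 -1.4906 2.0791]
Step 8: x=[2.0687 5.4642 8.1492 11.1690] v=[0.2531 0.6292 -1.5152 2.1484]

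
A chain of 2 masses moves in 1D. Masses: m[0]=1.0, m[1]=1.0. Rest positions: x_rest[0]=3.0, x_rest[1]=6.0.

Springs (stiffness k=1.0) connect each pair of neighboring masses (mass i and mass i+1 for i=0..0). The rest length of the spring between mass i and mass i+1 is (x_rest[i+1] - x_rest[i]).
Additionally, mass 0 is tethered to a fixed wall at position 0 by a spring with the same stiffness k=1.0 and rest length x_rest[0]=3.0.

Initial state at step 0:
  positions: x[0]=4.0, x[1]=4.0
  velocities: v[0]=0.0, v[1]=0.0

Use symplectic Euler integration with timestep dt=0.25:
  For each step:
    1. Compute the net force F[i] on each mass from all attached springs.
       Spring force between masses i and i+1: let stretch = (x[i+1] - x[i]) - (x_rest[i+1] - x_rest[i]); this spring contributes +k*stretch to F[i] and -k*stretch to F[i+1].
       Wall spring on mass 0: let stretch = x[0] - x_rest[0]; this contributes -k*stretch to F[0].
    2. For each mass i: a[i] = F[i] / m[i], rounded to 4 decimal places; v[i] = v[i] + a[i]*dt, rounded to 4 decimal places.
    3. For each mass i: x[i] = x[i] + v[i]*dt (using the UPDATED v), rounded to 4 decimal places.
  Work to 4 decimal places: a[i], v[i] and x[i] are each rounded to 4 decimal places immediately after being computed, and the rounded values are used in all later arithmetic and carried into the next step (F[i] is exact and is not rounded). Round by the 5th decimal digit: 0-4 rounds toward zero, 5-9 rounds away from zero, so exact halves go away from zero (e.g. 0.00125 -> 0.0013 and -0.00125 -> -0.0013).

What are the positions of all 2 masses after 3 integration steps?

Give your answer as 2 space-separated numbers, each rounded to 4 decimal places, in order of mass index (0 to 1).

Answer: 2.7078 4.9927

Derivation:
Step 0: x=[4.0000 4.0000] v=[0.0000 0.0000]
Step 1: x=[3.7500 4.1875] v=[-1.0000 0.7500]
Step 2: x=[3.2930 4.5352] v=[-1.8281 1.3906]
Step 3: x=[2.7078 4.9927] v=[-2.3408 1.8301]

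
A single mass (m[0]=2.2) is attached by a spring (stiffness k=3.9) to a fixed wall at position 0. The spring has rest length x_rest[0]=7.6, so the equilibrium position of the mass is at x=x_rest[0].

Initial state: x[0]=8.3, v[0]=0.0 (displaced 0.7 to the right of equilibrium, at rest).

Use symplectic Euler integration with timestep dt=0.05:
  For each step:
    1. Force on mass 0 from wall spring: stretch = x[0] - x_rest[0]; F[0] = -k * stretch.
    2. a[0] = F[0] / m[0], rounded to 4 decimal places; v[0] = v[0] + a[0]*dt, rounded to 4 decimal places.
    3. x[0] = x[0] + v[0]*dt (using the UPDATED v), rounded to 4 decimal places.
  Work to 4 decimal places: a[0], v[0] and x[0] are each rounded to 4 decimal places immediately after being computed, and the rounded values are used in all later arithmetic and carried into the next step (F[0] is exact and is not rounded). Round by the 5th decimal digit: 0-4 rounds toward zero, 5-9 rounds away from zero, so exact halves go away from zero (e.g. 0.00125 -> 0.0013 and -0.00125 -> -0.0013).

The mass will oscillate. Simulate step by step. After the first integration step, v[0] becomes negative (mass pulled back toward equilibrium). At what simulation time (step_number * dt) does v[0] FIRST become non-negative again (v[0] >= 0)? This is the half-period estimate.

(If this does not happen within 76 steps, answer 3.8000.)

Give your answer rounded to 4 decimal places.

Step 0: x=[8.3000] v=[0.0000]
Step 1: x=[8.2969] v=[-0.0620]
Step 2: x=[8.2907] v=[-0.1238]
Step 3: x=[8.2815] v=[-0.1850]
Step 4: x=[8.2692] v=[-0.2454]
Step 5: x=[8.2540] v=[-0.3047]
Step 6: x=[8.2359] v=[-0.3627]
Step 7: x=[8.2149] v=[-0.4191]
Step 8: x=[8.1912] v=[-0.4736]
Step 9: x=[8.1649] v=[-0.5260]
Step 10: x=[8.1361] v=[-0.5761]
Step 11: x=[8.1049] v=[-0.6236]
Step 12: x=[8.0715] v=[-0.6684]
Step 13: x=[8.0360] v=[-0.7102]
Step 14: x=[7.9986] v=[-0.7488]
Step 15: x=[7.9594] v=[-0.7841]
Step 16: x=[7.9186] v=[-0.8160]
Step 17: x=[7.8764] v=[-0.8442]
Step 18: x=[7.8330] v=[-0.8687]
Step 19: x=[7.7885] v=[-0.8894]
Step 20: x=[7.7432] v=[-0.9061]
Step 21: x=[7.6973] v=[-0.9188]
Step 22: x=[7.6509] v=[-0.9274]
Step 23: x=[7.6043] v=[-0.9319]
Step 24: x=[7.5577] v=[-0.9323]
Step 25: x=[7.5113] v=[-0.9286]
Step 26: x=[7.4653] v=[-0.9207]
Step 27: x=[7.4199] v=[-0.9088]
Step 28: x=[7.3753] v=[-0.8928]
Step 29: x=[7.3317] v=[-0.8729]
Step 30: x=[7.2892] v=[-0.8491]
Step 31: x=[7.2481] v=[-0.8216]
Step 32: x=[7.2086] v=[-0.7904]
Step 33: x=[7.1708] v=[-0.7557]
Step 34: x=[7.1349] v=[-0.7177]
Step 35: x=[7.1011] v=[-0.6765]
Step 36: x=[7.0695] v=[-0.6323]
Step 37: x=[7.0402] v=[-0.5853]
Step 38: x=[7.0134] v=[-0.5357]
Step 39: x=[6.9892] v=[-0.4837]
Step 40: x=[6.9677] v=[-0.4296]
Step 41: x=[6.9490] v=[-0.3736]
Step 42: x=[6.9332] v=[-0.3159]
Step 43: x=[6.9204] v=[-0.2568]
Step 44: x=[6.9106] v=[-0.1966]
Step 45: x=[6.9038] v=[-0.1355]
Step 46: x=[6.9001] v=[-0.0738]
Step 47: x=[6.8995] v=[-0.0118]
Step 48: x=[6.9020] v=[0.0503]
First v>=0 after going negative at step 48, time=2.4000

Answer: 2.4000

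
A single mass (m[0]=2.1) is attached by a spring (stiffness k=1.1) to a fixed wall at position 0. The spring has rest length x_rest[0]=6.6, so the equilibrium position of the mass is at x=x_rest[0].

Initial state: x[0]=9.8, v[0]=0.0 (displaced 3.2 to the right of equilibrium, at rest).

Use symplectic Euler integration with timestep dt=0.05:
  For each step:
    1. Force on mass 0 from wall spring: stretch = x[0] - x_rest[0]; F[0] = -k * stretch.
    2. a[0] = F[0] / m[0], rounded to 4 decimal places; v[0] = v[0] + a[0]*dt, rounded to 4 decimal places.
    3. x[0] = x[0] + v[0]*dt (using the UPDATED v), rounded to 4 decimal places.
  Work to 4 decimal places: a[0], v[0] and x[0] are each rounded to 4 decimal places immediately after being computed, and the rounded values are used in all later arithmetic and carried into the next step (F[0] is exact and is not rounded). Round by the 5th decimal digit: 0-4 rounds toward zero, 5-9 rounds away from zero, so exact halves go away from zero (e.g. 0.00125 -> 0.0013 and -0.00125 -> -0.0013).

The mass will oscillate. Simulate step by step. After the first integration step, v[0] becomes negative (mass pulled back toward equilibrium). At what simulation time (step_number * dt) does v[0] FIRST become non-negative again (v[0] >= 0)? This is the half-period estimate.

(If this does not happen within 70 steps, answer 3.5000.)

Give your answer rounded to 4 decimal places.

Answer: 3.5000

Derivation:
Step 0: x=[9.8000] v=[0.0000]
Step 1: x=[9.7958] v=[-0.0838]
Step 2: x=[9.7874] v=[-0.1675]
Step 3: x=[9.7749] v=[-0.2510]
Step 4: x=[9.7582] v=[-0.3342]
Step 5: x=[9.7374] v=[-0.4169]
Step 6: x=[9.7124] v=[-0.4991]
Step 7: x=[9.6834] v=[-0.5806]
Step 8: x=[9.6503] v=[-0.6614]
Step 9: x=[9.6132] v=[-0.7413]
Step 10: x=[9.5722] v=[-0.8202]
Step 11: x=[9.5273] v=[-0.8980]
Step 12: x=[9.4786] v=[-0.9747]
Step 13: x=[9.4261] v=[-1.0501]
Step 14: x=[9.3699] v=[-1.1241]
Step 15: x=[9.3101] v=[-1.1966]
Step 16: x=[9.2467] v=[-1.2676]
Step 17: x=[9.1799] v=[-1.3369]
Step 18: x=[9.1097] v=[-1.4045]
Step 19: x=[9.0362] v=[-1.4702]
Step 20: x=[8.9595] v=[-1.5340]
Step 21: x=[8.8797] v=[-1.5958]
Step 22: x=[8.7969] v=[-1.6555]
Step 23: x=[8.7113] v=[-1.7130]
Step 24: x=[8.6229] v=[-1.7683]
Step 25: x=[8.5318] v=[-1.8213]
Step 26: x=[8.4382] v=[-1.8719]
Step 27: x=[8.3422] v=[-1.9200]
Step 28: x=[8.2439] v=[-1.9656]
Step 29: x=[8.1435] v=[-2.0087]
Step 30: x=[8.0410] v=[-2.0491]
Step 31: x=[7.9367] v=[-2.0868]
Step 32: x=[7.8306] v=[-2.1218]
Step 33: x=[7.7229] v=[-2.1540]
Step 34: x=[7.6137] v=[-2.1834]
Step 35: x=[7.5032] v=[-2.2100]
Step 36: x=[7.3915] v=[-2.2337]
Step 37: x=[7.2788] v=[-2.2544]
Step 38: x=[7.1652] v=[-2.2722]
Step 39: x=[7.0509] v=[-2.2870]
Step 40: x=[6.9360] v=[-2.2988]
Step 41: x=[6.8206] v=[-2.3076]
Step 42: x=[6.7049] v=[-2.3134]
Step 43: x=[6.5891] v=[-2.3161]
Step 44: x=[6.4733] v=[-2.3158]
Step 45: x=[6.3577] v=[-2.3125]
Step 46: x=[6.2424] v=[-2.3062]
Step 47: x=[6.1276] v=[-2.2968]
Step 48: x=[6.0134] v=[-2.2844]
Step 49: x=[5.9000] v=[-2.2690]
Step 50: x=[5.7875] v=[-2.2507]
Step 51: x=[5.6760] v=[-2.2294]
Step 52: x=[5.5657] v=[-2.2052]
Step 53: x=[5.4568] v=[-2.1781]
Step 54: x=[5.3494] v=[-2.1482]
Step 55: x=[5.2436] v=[-2.1154]
Step 56: x=[5.1396] v=[-2.0799]
Step 57: x=[5.0375] v=[-2.0417]
Step 58: x=[4.9375] v=[-2.0008]
Step 59: x=[4.8396] v=[-1.9573]
Step 60: x=[4.7440] v=[-1.9112]
Step 61: x=[4.6509] v=[-1.8626]
Step 62: x=[4.5603] v=[-1.8116]
Step 63: x=[4.4724] v=[-1.7582]
Step 64: x=[4.3873] v=[-1.7025]
Step 65: x=[4.3051] v=[-1.6446]
Step 66: x=[4.2259] v=[-1.5845]
Step 67: x=[4.1498] v=[-1.5223]
Step 68: x=[4.0769] v=[-1.4581]
Step 69: x=[4.0073] v=[-1.3920]
Step 70: x=[3.9411] v=[-1.3241]
v[0] did not become non-negative within 70 steps; using fallback time=3.5000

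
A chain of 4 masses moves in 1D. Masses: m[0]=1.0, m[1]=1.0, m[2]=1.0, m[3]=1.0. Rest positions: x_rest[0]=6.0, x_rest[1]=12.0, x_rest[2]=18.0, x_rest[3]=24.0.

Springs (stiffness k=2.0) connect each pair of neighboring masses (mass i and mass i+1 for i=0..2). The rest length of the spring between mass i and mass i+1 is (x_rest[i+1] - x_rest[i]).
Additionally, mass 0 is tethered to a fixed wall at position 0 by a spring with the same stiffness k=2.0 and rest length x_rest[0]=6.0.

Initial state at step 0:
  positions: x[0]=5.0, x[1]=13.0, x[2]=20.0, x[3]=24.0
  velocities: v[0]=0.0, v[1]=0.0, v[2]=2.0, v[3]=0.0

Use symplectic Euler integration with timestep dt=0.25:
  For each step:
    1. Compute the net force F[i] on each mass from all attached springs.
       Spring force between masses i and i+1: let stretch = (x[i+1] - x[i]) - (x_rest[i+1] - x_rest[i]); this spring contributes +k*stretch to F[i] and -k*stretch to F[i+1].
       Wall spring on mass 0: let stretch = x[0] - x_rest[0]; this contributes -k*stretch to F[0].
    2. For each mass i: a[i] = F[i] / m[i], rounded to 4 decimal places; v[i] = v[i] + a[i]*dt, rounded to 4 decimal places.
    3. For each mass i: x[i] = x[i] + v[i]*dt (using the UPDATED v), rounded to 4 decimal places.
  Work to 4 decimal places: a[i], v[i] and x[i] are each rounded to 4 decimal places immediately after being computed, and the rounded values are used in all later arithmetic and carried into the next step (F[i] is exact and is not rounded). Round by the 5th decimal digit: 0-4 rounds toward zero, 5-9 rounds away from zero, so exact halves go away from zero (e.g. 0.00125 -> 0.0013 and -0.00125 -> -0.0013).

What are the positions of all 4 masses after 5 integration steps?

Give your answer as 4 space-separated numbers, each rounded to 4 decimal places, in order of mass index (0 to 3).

Answer: 7.7157 12.7194 18.2060 26.4351

Derivation:
Step 0: x=[5.0000 13.0000 20.0000 24.0000] v=[0.0000 0.0000 2.0000 0.0000]
Step 1: x=[5.3750 12.8750 20.1250 24.2500] v=[1.5000 -0.5000 0.5000 1.0000]
Step 2: x=[6.0156 12.7188 19.8594 24.7344] v=[2.5625 -0.6250 -1.0625 1.9375]
Step 3: x=[6.7422 12.6172 19.3106 25.3594] v=[2.9063 -0.4063 -2.1953 2.5000]
Step 4: x=[7.3604 12.6179 18.6812 25.9783] v=[2.4727 0.0029 -2.5176 2.4756]
Step 5: x=[7.7157 12.7194 18.2060 26.4351] v=[1.4213 0.4058 -1.9007 1.8271]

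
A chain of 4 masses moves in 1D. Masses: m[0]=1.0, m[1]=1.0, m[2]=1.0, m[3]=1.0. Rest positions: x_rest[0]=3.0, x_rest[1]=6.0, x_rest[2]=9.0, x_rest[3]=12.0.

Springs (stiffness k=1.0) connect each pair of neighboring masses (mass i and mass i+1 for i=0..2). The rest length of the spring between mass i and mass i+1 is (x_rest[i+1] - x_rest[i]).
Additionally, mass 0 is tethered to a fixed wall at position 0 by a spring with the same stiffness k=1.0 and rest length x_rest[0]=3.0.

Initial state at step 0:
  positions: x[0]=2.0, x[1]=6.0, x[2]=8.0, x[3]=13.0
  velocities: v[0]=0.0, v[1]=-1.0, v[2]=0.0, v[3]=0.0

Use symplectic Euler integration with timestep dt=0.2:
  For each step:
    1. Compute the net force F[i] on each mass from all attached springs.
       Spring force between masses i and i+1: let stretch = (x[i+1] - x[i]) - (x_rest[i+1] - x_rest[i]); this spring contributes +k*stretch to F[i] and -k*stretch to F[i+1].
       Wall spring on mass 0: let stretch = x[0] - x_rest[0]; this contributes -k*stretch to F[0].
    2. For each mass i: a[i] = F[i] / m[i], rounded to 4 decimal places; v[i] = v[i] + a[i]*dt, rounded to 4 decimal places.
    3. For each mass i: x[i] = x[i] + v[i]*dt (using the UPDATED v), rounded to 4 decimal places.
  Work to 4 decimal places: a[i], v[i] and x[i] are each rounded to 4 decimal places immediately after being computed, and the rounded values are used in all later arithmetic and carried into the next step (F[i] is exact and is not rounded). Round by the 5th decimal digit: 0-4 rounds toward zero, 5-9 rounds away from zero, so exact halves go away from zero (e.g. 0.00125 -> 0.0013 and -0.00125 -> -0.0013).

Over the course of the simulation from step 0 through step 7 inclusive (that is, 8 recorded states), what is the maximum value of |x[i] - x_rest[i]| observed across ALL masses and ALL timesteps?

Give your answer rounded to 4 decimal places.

Step 0: x=[2.0000 6.0000 8.0000 13.0000] v=[0.0000 -1.0000 0.0000 0.0000]
Step 1: x=[2.0800 5.7200 8.1200 12.9200] v=[0.4000 -1.4000 0.6000 -0.4000]
Step 2: x=[2.2224 5.3904 8.3360 12.7680] v=[0.7120 -1.6480 1.0800 -0.7600]
Step 3: x=[2.4026 5.0519 8.6115 12.5587] v=[0.9011 -1.6925 1.3773 -1.0464]
Step 4: x=[2.5927 4.7498 8.9025 12.3115] v=[0.9504 -1.5104 1.4548 -1.2358]
Step 5: x=[2.7654 4.5275 9.1637 12.0480] v=[0.8633 -1.1113 1.3061 -1.3176]
Step 6: x=[2.8979 4.4202 9.3548 11.7891] v=[0.6626 -0.5365 0.9557 -1.2945]
Step 7: x=[2.9754 4.4494 9.4459 11.5528] v=[0.3875 0.1460 0.4556 -1.1814]
Max displacement = 1.5798

Answer: 1.5798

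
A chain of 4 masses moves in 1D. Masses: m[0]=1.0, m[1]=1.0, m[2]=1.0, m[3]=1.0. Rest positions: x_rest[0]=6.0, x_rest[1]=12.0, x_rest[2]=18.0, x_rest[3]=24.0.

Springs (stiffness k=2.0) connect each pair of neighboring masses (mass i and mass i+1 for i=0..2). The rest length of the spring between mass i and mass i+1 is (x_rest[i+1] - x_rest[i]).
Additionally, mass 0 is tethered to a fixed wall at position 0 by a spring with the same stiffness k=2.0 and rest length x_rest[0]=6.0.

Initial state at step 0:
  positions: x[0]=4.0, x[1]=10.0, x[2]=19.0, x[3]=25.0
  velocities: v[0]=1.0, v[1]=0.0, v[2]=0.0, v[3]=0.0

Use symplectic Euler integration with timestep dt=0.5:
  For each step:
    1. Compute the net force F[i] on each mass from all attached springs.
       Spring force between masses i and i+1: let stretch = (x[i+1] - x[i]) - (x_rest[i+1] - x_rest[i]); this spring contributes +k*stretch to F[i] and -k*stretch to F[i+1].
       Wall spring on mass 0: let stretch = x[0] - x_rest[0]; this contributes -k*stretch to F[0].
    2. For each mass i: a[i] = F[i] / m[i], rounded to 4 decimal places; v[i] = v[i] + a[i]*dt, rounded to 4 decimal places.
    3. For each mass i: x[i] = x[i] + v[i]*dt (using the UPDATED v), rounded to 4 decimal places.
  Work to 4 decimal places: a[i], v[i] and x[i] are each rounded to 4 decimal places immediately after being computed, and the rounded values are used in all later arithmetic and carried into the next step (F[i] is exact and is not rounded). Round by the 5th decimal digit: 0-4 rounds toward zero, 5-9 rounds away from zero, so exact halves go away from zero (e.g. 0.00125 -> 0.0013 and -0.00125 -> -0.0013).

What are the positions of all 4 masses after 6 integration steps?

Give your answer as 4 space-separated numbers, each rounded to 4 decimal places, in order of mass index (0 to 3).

Answer: 5.3125 12.6719 17.8907 24.6094

Derivation:
Step 0: x=[4.0000 10.0000 19.0000 25.0000] v=[1.0000 0.0000 0.0000 0.0000]
Step 1: x=[5.5000 11.5000 17.5000 25.0000] v=[3.0000 3.0000 -3.0000 0.0000]
Step 2: x=[7.2500 13.0000 16.7500 24.2500] v=[3.5000 3.0000 -1.5000 -1.5000]
Step 3: x=[8.2500 13.5000 17.8750 22.7500] v=[2.0000 1.0000 2.2500 -3.0000]
Step 4: x=[7.7500 13.5625 19.2500 21.8125] v=[-1.0000 0.1250 2.7500 -1.8750]
Step 5: x=[6.2813 13.5625 19.0625 22.5938] v=[-2.9375 0.0000 -0.3750 1.5625]
Step 6: x=[5.3125 12.6719 17.8907 24.6094] v=[-1.9376 -1.7812 -2.3437 4.0312]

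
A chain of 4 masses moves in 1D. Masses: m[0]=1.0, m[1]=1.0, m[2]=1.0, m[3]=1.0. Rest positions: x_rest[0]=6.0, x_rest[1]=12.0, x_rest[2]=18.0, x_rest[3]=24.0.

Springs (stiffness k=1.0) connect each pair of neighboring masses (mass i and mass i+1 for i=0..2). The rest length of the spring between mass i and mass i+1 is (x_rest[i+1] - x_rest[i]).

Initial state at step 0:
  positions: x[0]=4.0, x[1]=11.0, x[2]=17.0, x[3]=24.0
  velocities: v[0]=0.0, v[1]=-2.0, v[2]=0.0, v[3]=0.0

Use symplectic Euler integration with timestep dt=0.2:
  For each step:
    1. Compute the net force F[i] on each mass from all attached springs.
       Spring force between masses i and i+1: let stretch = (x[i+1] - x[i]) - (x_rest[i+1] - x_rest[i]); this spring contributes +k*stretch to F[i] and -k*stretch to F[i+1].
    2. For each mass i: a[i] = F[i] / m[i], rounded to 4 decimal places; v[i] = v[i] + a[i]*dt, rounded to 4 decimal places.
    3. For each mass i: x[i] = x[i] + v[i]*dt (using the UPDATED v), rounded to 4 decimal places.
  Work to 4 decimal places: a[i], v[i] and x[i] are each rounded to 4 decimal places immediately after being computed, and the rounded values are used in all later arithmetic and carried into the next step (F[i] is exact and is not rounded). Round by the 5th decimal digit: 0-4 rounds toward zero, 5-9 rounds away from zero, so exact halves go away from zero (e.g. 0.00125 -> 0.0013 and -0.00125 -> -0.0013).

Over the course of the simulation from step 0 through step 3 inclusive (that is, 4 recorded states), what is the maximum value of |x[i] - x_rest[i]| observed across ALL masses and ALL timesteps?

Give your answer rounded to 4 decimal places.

Answer: 2.2847

Derivation:
Step 0: x=[4.0000 11.0000 17.0000 24.0000] v=[0.0000 -2.0000 0.0000 0.0000]
Step 1: x=[4.0400 10.5600 17.0400 23.9600] v=[0.2000 -2.2000 0.2000 -0.2000]
Step 2: x=[4.1008 10.1184 17.0976 23.8832] v=[0.3040 -2.2080 0.2880 -0.3840]
Step 3: x=[4.1623 9.7153 17.1475 23.7750] v=[0.3075 -2.0157 0.2493 -0.5411]
Max displacement = 2.2847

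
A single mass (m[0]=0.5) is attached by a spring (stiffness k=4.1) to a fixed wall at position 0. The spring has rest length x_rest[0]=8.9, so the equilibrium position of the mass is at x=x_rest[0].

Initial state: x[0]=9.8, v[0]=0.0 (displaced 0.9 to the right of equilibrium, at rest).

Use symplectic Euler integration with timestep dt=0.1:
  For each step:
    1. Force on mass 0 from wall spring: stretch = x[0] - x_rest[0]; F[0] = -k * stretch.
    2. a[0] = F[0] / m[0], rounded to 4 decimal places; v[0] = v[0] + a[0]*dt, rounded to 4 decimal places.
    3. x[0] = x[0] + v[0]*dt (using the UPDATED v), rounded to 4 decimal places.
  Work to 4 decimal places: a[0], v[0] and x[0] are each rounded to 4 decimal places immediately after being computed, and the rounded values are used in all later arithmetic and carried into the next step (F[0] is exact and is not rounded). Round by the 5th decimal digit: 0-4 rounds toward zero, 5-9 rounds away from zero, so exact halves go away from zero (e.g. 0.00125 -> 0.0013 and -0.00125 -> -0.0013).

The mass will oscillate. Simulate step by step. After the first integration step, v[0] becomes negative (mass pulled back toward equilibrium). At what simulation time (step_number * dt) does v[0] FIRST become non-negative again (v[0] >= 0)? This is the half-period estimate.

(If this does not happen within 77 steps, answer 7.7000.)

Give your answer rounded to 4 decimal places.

Step 0: x=[9.8000] v=[0.0000]
Step 1: x=[9.7262] v=[-0.7380]
Step 2: x=[9.5847] v=[-1.4155]
Step 3: x=[9.3870] v=[-1.9770]
Step 4: x=[9.1494] v=[-2.3763]
Step 5: x=[8.8913] v=[-2.5808]
Step 6: x=[8.6339] v=[-2.5737]
Step 7: x=[8.3984] v=[-2.3555]
Step 8: x=[8.2040] v=[-1.9442]
Step 9: x=[8.0667] v=[-1.3735]
Step 10: x=[7.9977] v=[-0.6902]
Step 11: x=[8.0027] v=[0.0497]
First v>=0 after going negative at step 11, time=1.1000

Answer: 1.1000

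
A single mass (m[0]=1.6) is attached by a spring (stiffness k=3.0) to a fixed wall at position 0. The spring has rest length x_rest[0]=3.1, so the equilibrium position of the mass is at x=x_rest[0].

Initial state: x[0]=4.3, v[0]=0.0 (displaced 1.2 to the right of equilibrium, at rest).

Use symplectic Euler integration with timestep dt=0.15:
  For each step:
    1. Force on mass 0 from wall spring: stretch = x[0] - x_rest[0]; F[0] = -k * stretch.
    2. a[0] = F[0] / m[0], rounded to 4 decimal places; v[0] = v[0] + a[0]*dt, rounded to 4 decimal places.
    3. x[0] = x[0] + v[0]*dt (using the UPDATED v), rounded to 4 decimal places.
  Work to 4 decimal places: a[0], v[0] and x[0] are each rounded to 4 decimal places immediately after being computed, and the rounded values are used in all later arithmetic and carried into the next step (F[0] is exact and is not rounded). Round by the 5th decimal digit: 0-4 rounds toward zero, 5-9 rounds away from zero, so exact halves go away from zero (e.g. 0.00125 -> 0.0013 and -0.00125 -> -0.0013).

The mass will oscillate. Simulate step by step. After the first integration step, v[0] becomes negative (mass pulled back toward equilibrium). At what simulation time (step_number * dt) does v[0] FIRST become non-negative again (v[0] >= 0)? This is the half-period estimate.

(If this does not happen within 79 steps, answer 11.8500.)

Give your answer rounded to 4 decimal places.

Answer: 2.4000

Derivation:
Step 0: x=[4.3000] v=[0.0000]
Step 1: x=[4.2494] v=[-0.3375]
Step 2: x=[4.1503] v=[-0.6608]
Step 3: x=[4.0069] v=[-0.9562]
Step 4: x=[3.8252] v=[-1.2113]
Step 5: x=[3.6129] v=[-1.4153]
Step 6: x=[3.3790] v=[-1.5596]
Step 7: x=[3.1333] v=[-1.6381]
Step 8: x=[2.8862] v=[-1.6475]
Step 9: x=[2.6481] v=[-1.5874]
Step 10: x=[2.4291] v=[-1.4603]
Step 11: x=[2.2384] v=[-1.2716]
Step 12: x=[2.0840] v=[-1.0293]
Step 13: x=[1.9725] v=[-0.7436]
Step 14: x=[1.9085] v=[-0.4265]
Step 15: x=[1.8948] v=[-0.0914]
Step 16: x=[1.9319] v=[0.2476]
First v>=0 after going negative at step 16, time=2.4000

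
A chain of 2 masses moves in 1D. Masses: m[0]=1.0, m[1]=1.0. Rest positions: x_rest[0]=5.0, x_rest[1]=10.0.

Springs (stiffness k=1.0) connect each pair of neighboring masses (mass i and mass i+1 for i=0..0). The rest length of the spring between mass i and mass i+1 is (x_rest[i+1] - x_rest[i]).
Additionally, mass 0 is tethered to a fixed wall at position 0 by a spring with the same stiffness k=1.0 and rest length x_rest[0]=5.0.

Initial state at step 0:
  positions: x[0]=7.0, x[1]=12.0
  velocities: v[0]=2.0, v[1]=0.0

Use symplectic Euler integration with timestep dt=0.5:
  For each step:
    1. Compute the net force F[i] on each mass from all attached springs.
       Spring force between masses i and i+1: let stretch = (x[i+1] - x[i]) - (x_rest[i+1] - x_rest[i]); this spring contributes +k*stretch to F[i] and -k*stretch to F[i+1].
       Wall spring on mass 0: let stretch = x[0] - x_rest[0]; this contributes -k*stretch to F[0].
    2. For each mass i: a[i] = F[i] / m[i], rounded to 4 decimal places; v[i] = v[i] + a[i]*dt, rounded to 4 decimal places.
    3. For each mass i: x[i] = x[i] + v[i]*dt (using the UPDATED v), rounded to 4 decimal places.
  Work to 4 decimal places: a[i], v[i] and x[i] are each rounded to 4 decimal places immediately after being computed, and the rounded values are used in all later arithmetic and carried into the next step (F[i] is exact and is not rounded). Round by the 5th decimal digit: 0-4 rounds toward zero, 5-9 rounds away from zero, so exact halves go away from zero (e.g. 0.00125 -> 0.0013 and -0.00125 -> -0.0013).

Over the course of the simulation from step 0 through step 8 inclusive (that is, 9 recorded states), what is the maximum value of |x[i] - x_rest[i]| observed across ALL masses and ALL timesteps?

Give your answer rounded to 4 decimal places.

Step 0: x=[7.0000 12.0000] v=[2.0000 0.0000]
Step 1: x=[7.5000 12.0000] v=[1.0000 0.0000]
Step 2: x=[7.2500 12.1250] v=[-0.5000 0.2500]
Step 3: x=[6.4063 12.2813] v=[-1.6875 0.3125]
Step 4: x=[5.4297 12.2188] v=[-1.9532 -0.1250]
Step 5: x=[4.7930 11.7090] v=[-1.2735 -1.0196]
Step 6: x=[4.6870 10.7202] v=[-0.2120 -1.9776]
Step 7: x=[4.9176 9.4731] v=[0.4611 -2.4942]
Step 8: x=[5.0577 8.3371] v=[0.2801 -2.2720]
Max displacement = 2.5000

Answer: 2.5000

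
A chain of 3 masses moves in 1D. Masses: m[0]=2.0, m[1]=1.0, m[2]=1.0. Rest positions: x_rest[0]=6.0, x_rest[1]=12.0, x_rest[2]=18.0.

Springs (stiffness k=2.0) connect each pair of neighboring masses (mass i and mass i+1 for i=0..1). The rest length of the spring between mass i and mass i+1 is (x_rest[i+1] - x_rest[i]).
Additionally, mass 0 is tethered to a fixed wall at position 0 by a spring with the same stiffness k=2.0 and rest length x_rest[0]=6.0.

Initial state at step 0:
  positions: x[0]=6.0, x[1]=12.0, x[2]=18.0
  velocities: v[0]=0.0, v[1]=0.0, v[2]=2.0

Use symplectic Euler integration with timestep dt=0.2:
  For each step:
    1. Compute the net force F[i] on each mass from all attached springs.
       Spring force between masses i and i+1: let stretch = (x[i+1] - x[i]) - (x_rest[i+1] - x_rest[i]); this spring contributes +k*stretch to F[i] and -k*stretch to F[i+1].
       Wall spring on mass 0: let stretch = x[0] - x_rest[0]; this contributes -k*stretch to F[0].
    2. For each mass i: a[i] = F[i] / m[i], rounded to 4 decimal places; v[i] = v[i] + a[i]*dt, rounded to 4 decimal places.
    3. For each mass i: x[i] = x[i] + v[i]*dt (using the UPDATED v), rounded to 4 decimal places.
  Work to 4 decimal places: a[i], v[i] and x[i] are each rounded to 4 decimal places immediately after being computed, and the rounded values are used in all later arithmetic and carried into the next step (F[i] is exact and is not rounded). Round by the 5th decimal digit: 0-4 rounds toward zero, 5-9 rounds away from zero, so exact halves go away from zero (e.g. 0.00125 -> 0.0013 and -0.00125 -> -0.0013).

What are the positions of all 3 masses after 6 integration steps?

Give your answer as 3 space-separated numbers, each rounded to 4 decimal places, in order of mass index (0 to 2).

Step 0: x=[6.0000 12.0000 18.0000] v=[0.0000 0.0000 2.0000]
Step 1: x=[6.0000 12.0000 18.4000] v=[0.0000 0.0000 2.0000]
Step 2: x=[6.0000 12.0320 18.7680] v=[0.0000 0.1600 1.8400]
Step 3: x=[6.0013 12.1203 19.0771] v=[0.0064 0.4416 1.5456]
Step 4: x=[6.0073 12.2756 19.3097] v=[0.0299 0.7767 1.1629]
Step 5: x=[6.0237 12.4922 19.4596] v=[0.0821 1.0830 0.7493]
Step 6: x=[6.0579 12.7487 19.5321] v=[0.1711 1.2826 0.3623]

Answer: 6.0579 12.7487 19.5321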